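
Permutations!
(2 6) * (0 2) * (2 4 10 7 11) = (0 4 10 7 11 2 6) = [4, 1, 6, 3, 10, 5, 0, 11, 8, 9, 7, 2]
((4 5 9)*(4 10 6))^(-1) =(4 6 10 9 5)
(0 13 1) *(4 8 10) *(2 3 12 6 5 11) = (0 13 1)(2 3 12 6 5 11)(4 8 10) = [13, 0, 3, 12, 8, 11, 5, 7, 10, 9, 4, 2, 6, 1]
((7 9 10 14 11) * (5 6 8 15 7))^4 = (5 7 11 15 14 8 10 6 9)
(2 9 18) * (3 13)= [0, 1, 9, 13, 4, 5, 6, 7, 8, 18, 10, 11, 12, 3, 14, 15, 16, 17, 2]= (2 9 18)(3 13)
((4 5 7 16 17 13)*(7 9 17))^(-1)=((4 5 9 17 13)(7 16))^(-1)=(4 13 17 9 5)(7 16)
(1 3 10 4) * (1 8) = [0, 3, 2, 10, 8, 5, 6, 7, 1, 9, 4] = (1 3 10 4 8)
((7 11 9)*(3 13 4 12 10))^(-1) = (3 10 12 4 13)(7 9 11)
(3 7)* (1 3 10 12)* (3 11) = (1 11 3 7 10 12) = [0, 11, 2, 7, 4, 5, 6, 10, 8, 9, 12, 3, 1]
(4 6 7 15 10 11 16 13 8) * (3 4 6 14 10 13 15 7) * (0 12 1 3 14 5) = (0 12 1 3 4 5)(6 14 10 11 16 15 13 8) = [12, 3, 2, 4, 5, 0, 14, 7, 6, 9, 11, 16, 1, 8, 10, 13, 15]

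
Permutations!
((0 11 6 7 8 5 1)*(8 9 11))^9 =((0 8 5 1)(6 7 9 11))^9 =(0 8 5 1)(6 7 9 11)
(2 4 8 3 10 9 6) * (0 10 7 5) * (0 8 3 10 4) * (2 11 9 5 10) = (0 4 3 7 10 5 8 2)(6 11 9) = [4, 1, 0, 7, 3, 8, 11, 10, 2, 6, 5, 9]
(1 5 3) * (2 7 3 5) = [0, 2, 7, 1, 4, 5, 6, 3] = (1 2 7 3)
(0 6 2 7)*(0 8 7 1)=(0 6 2 1)(7 8)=[6, 0, 1, 3, 4, 5, 2, 8, 7]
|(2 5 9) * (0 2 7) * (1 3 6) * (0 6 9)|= |(0 2 5)(1 3 9 7 6)|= 15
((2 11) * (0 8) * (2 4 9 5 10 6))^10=((0 8)(2 11 4 9 5 10 6))^10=(2 9 6 4 10 11 5)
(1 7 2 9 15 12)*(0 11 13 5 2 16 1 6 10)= [11, 7, 9, 3, 4, 2, 10, 16, 8, 15, 0, 13, 6, 5, 14, 12, 1]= (0 11 13 5 2 9 15 12 6 10)(1 7 16)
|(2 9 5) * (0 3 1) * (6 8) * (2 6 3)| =|(0 2 9 5 6 8 3 1)| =8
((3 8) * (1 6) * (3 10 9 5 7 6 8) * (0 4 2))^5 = (0 2 4)(1 7 9 8 6 5 10)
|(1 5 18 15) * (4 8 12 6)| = |(1 5 18 15)(4 8 12 6)| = 4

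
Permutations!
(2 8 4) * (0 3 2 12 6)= (0 3 2 8 4 12 6)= [3, 1, 8, 2, 12, 5, 0, 7, 4, 9, 10, 11, 6]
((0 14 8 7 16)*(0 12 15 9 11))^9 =(16)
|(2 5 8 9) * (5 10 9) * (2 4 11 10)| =4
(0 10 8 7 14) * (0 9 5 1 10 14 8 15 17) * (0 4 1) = (0 14 9 5)(1 10 15 17 4)(7 8) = [14, 10, 2, 3, 1, 0, 6, 8, 7, 5, 15, 11, 12, 13, 9, 17, 16, 4]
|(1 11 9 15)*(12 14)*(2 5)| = |(1 11 9 15)(2 5)(12 14)| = 4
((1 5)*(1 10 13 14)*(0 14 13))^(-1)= (0 10 5 1 14)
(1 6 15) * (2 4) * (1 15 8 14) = (15)(1 6 8 14)(2 4) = [0, 6, 4, 3, 2, 5, 8, 7, 14, 9, 10, 11, 12, 13, 1, 15]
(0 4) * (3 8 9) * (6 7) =(0 4)(3 8 9)(6 7) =[4, 1, 2, 8, 0, 5, 7, 6, 9, 3]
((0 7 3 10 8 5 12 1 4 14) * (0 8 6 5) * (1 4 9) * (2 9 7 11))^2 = ((0 11 2 9 1 7 3 10 6 5 12 4 14 8))^2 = (0 2 1 3 6 12 14)(4 8 11 9 7 10 5)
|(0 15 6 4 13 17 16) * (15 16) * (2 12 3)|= 30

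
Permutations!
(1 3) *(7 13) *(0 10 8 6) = [10, 3, 2, 1, 4, 5, 0, 13, 6, 9, 8, 11, 12, 7] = (0 10 8 6)(1 3)(7 13)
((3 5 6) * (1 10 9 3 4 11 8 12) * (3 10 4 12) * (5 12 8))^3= ((1 4 11 5 6 8 3 12)(9 10))^3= (1 5 3 4 6 12 11 8)(9 10)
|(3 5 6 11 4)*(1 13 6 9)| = 8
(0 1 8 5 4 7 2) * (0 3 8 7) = (0 1 7 2 3 8 5 4) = [1, 7, 3, 8, 0, 4, 6, 2, 5]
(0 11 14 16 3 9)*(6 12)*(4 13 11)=(0 4 13 11 14 16 3 9)(6 12)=[4, 1, 2, 9, 13, 5, 12, 7, 8, 0, 10, 14, 6, 11, 16, 15, 3]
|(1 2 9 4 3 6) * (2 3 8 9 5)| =6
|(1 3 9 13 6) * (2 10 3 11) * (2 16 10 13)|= 9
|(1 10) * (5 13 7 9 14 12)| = |(1 10)(5 13 7 9 14 12)| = 6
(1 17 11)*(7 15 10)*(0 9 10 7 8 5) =[9, 17, 2, 3, 4, 0, 6, 15, 5, 10, 8, 1, 12, 13, 14, 7, 16, 11] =(0 9 10 8 5)(1 17 11)(7 15)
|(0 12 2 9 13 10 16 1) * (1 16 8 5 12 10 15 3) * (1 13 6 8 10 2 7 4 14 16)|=|(0 2 9 6 8 5 12 7 4 14 16 1)(3 13 15)|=12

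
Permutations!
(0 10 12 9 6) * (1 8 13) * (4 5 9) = (0 10 12 4 5 9 6)(1 8 13) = [10, 8, 2, 3, 5, 9, 0, 7, 13, 6, 12, 11, 4, 1]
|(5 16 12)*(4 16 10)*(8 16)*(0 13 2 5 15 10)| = 12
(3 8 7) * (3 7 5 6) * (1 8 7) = (1 8 5 6 3 7) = [0, 8, 2, 7, 4, 6, 3, 1, 5]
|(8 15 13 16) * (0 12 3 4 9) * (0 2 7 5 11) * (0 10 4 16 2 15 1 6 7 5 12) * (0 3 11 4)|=30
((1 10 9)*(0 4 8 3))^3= (10)(0 3 8 4)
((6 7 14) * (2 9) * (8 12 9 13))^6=(14)(2 13 8 12 9)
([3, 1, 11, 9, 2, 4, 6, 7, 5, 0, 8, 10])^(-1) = [9, 1, 4, 0, 5, 8, 6, 7, 10, 3, 11, 2]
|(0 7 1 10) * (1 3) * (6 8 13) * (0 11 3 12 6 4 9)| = 8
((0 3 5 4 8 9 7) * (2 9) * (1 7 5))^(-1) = (0 7 1 3)(2 8 4 5 9)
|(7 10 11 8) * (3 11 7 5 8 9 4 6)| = |(3 11 9 4 6)(5 8)(7 10)| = 10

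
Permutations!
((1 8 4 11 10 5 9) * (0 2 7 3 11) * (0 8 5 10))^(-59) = (0 2 7 3 11)(1 5 9)(4 8)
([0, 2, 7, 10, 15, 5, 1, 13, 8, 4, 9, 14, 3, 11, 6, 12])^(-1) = (1 6 14 11 13 7 2)(3 12 15 4 9 10)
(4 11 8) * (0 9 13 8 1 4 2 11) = [9, 4, 11, 3, 0, 5, 6, 7, 2, 13, 10, 1, 12, 8] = (0 9 13 8 2 11 1 4)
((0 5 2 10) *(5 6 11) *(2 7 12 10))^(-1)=((0 6 11 5 7 12 10))^(-1)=(0 10 12 7 5 11 6)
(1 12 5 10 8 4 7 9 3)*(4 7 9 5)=(1 12 4 9 3)(5 10 8 7)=[0, 12, 2, 1, 9, 10, 6, 5, 7, 3, 8, 11, 4]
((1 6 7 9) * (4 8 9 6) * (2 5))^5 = ((1 4 8 9)(2 5)(6 7))^5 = (1 4 8 9)(2 5)(6 7)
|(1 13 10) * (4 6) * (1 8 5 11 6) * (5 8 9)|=|(1 13 10 9 5 11 6 4)|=8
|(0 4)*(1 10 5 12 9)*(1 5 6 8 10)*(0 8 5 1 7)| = 10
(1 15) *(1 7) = (1 15 7) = [0, 15, 2, 3, 4, 5, 6, 1, 8, 9, 10, 11, 12, 13, 14, 7]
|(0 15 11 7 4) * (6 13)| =10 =|(0 15 11 7 4)(6 13)|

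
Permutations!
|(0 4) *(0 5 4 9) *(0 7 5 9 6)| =|(0 6)(4 9 7 5)| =4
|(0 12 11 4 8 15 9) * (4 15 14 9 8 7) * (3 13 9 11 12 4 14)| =|(0 4 7 14 11 15 8 3 13 9)| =10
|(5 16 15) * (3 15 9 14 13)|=7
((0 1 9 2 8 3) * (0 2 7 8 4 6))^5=((0 1 9 7 8 3 2 4 6))^5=(0 3 1 2 9 4 7 6 8)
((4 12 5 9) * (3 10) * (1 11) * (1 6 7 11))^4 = (12)(6 7 11)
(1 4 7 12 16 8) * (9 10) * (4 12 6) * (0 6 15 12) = (0 6 4 7 15 12 16 8 1)(9 10) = [6, 0, 2, 3, 7, 5, 4, 15, 1, 10, 9, 11, 16, 13, 14, 12, 8]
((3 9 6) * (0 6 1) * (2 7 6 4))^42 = ((0 4 2 7 6 3 9 1))^42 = (0 2 6 9)(1 4 7 3)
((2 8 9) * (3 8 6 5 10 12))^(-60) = ((2 6 5 10 12 3 8 9))^(-60) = (2 12)(3 6)(5 8)(9 10)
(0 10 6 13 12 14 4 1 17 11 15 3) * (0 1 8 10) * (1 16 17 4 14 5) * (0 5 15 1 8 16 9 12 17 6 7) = [5, 4, 2, 9, 16, 8, 13, 0, 10, 12, 7, 1, 15, 17, 14, 3, 6, 11] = (0 5 8 10 7)(1 4 16 6 13 17 11)(3 9 12 15)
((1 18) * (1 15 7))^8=((1 18 15 7))^8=(18)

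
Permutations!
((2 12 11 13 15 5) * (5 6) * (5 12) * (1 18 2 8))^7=((1 18 2 5 8)(6 12 11 13 15))^7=(1 2 8 18 5)(6 11 15 12 13)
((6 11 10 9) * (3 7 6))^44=((3 7 6 11 10 9))^44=(3 6 10)(7 11 9)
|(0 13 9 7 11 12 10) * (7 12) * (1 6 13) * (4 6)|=|(0 1 4 6 13 9 12 10)(7 11)|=8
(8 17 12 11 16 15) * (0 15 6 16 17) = (0 15 8)(6 16)(11 17 12) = [15, 1, 2, 3, 4, 5, 16, 7, 0, 9, 10, 17, 11, 13, 14, 8, 6, 12]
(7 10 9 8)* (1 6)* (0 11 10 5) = (0 11 10 9 8 7 5)(1 6) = [11, 6, 2, 3, 4, 0, 1, 5, 7, 8, 9, 10]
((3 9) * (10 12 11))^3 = (12)(3 9)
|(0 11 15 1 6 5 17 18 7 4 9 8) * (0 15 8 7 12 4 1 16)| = |(0 11 8 15 16)(1 6 5 17 18 12 4 9 7)| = 45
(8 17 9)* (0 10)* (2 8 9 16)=(0 10)(2 8 17 16)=[10, 1, 8, 3, 4, 5, 6, 7, 17, 9, 0, 11, 12, 13, 14, 15, 2, 16]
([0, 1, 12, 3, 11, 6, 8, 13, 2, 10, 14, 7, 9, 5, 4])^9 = (2 5 11 10)(4 9 8 13)(6 7 14 12)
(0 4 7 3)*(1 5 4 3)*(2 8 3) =(0 2 8 3)(1 5 4 7) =[2, 5, 8, 0, 7, 4, 6, 1, 3]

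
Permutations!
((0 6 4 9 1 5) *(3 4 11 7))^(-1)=((0 6 11 7 3 4 9 1 5))^(-1)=(0 5 1 9 4 3 7 11 6)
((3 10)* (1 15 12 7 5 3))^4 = ((1 15 12 7 5 3 10))^4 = (1 5 15 3 12 10 7)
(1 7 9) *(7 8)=(1 8 7 9)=[0, 8, 2, 3, 4, 5, 6, 9, 7, 1]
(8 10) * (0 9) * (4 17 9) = [4, 1, 2, 3, 17, 5, 6, 7, 10, 0, 8, 11, 12, 13, 14, 15, 16, 9] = (0 4 17 9)(8 10)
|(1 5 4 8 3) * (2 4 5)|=5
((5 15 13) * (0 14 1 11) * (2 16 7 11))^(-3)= (0 16 14 7 1 11 2)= ((0 14 1 2 16 7 11)(5 15 13))^(-3)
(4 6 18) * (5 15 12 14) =[0, 1, 2, 3, 6, 15, 18, 7, 8, 9, 10, 11, 14, 13, 5, 12, 16, 17, 4] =(4 6 18)(5 15 12 14)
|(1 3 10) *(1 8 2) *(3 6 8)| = |(1 6 8 2)(3 10)| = 4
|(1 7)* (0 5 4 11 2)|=10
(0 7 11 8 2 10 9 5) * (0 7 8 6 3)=(0 8 2 10 9 5 7 11 6 3)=[8, 1, 10, 0, 4, 7, 3, 11, 2, 5, 9, 6]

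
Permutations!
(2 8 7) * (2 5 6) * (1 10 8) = (1 10 8 7 5 6 2) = [0, 10, 1, 3, 4, 6, 2, 5, 7, 9, 8]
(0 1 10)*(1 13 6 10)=(0 13 6 10)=[13, 1, 2, 3, 4, 5, 10, 7, 8, 9, 0, 11, 12, 6]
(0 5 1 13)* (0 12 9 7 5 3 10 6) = (0 3 10 6)(1 13 12 9 7 5) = [3, 13, 2, 10, 4, 1, 0, 5, 8, 7, 6, 11, 9, 12]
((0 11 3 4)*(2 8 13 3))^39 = (0 13 11 3 2 4 8)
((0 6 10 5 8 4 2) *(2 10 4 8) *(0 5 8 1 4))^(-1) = (0 6)(1 8 10 4)(2 5) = ((0 6)(1 4 10 8)(2 5))^(-1)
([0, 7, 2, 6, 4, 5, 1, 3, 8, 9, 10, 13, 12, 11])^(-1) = (1 6 3 7)(11 13)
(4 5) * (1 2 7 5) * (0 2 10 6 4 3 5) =(0 2 7)(1 10 6 4)(3 5) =[2, 10, 7, 5, 1, 3, 4, 0, 8, 9, 6]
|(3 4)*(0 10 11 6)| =4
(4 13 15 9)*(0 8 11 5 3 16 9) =(0 8 11 5 3 16 9 4 13 15) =[8, 1, 2, 16, 13, 3, 6, 7, 11, 4, 10, 5, 12, 15, 14, 0, 9]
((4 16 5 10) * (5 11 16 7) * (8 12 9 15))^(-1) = ((4 7 5 10)(8 12 9 15)(11 16))^(-1) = (4 10 5 7)(8 15 9 12)(11 16)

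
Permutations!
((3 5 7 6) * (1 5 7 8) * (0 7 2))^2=((0 7 6 3 2)(1 5 8))^2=(0 6 2 7 3)(1 8 5)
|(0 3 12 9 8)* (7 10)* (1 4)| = 10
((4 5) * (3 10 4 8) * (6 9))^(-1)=(3 8 5 4 10)(6 9)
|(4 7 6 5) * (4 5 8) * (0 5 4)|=|(0 5 4 7 6 8)|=6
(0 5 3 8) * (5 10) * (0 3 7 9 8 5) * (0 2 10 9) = (0 9 8 3 5 7)(2 10) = [9, 1, 10, 5, 4, 7, 6, 0, 3, 8, 2]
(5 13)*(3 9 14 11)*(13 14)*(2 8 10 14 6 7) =(2 8 10 14 11 3 9 13 5 6 7) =[0, 1, 8, 9, 4, 6, 7, 2, 10, 13, 14, 3, 12, 5, 11]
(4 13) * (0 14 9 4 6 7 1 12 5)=[14, 12, 2, 3, 13, 0, 7, 1, 8, 4, 10, 11, 5, 6, 9]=(0 14 9 4 13 6 7 1 12 5)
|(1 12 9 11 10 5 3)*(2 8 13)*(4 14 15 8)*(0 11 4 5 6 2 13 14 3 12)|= |(0 11 10 6 2 5 12 9 4 3 1)(8 14 15)|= 33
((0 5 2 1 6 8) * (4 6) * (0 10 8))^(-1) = ((0 5 2 1 4 6)(8 10))^(-1) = (0 6 4 1 2 5)(8 10)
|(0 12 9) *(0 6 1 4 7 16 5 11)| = 10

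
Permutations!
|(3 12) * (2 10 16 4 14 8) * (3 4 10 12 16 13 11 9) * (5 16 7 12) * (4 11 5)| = |(2 4 14 8)(3 7 12 11 9)(5 16 10 13)| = 20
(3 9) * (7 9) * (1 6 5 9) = (1 6 5 9 3 7) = [0, 6, 2, 7, 4, 9, 5, 1, 8, 3]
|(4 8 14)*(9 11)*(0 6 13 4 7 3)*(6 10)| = |(0 10 6 13 4 8 14 7 3)(9 11)| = 18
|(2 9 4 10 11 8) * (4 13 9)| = |(2 4 10 11 8)(9 13)| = 10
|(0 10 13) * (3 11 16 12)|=|(0 10 13)(3 11 16 12)|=12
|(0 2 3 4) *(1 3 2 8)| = 5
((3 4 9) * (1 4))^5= ((1 4 9 3))^5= (1 4 9 3)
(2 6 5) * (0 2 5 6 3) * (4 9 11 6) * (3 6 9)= (0 2 6 4 3)(9 11)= [2, 1, 6, 0, 3, 5, 4, 7, 8, 11, 10, 9]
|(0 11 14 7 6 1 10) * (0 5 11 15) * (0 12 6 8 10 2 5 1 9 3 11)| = 14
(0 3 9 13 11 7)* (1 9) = (0 3 1 9 13 11 7) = [3, 9, 2, 1, 4, 5, 6, 0, 8, 13, 10, 7, 12, 11]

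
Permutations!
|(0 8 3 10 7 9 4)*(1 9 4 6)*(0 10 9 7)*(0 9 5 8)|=6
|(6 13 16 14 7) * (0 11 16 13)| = |(0 11 16 14 7 6)| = 6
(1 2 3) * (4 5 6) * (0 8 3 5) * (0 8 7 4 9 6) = (0 7 4 8 3 1 2 5)(6 9) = [7, 2, 5, 1, 8, 0, 9, 4, 3, 6]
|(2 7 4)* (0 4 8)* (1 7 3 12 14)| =|(0 4 2 3 12 14 1 7 8)| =9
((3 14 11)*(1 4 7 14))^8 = ((1 4 7 14 11 3))^8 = (1 7 11)(3 4 14)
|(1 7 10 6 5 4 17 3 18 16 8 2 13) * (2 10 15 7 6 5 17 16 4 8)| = |(1 6 17 3 18 4 16 2 13)(5 8 10)(7 15)| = 18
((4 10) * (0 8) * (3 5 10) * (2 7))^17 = (0 8)(2 7)(3 5 10 4)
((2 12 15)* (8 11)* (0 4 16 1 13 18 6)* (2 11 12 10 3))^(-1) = (0 6 18 13 1 16 4)(2 3 10)(8 11 15 12)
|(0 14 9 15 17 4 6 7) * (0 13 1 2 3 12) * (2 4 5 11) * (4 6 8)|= 20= |(0 14 9 15 17 5 11 2 3 12)(1 6 7 13)(4 8)|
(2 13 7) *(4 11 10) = [0, 1, 13, 3, 11, 5, 6, 2, 8, 9, 4, 10, 12, 7] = (2 13 7)(4 11 10)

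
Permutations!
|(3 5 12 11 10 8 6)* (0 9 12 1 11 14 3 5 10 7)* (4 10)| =|(0 9 12 14 3 4 10 8 6 5 1 11 7)| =13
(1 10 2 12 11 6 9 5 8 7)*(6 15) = (1 10 2 12 11 15 6 9 5 8 7) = [0, 10, 12, 3, 4, 8, 9, 1, 7, 5, 2, 15, 11, 13, 14, 6]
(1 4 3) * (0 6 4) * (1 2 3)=(0 6 4 1)(2 3)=[6, 0, 3, 2, 1, 5, 4]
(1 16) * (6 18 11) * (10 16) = (1 10 16)(6 18 11) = [0, 10, 2, 3, 4, 5, 18, 7, 8, 9, 16, 6, 12, 13, 14, 15, 1, 17, 11]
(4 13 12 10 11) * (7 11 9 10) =(4 13 12 7 11)(9 10) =[0, 1, 2, 3, 13, 5, 6, 11, 8, 10, 9, 4, 7, 12]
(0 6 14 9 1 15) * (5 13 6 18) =(0 18 5 13 6 14 9 1 15) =[18, 15, 2, 3, 4, 13, 14, 7, 8, 1, 10, 11, 12, 6, 9, 0, 16, 17, 5]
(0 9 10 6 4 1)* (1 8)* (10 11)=(0 9 11 10 6 4 8 1)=[9, 0, 2, 3, 8, 5, 4, 7, 1, 11, 6, 10]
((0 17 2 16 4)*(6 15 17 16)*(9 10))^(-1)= ((0 16 4)(2 6 15 17)(9 10))^(-1)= (0 4 16)(2 17 15 6)(9 10)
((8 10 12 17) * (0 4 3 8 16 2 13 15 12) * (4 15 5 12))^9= (0 3)(2 12)(4 10)(5 16)(8 15)(13 17)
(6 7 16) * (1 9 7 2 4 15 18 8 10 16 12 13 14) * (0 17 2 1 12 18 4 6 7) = (0 17 2 6 1 9)(4 15)(7 18 8 10 16)(12 13 14) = [17, 9, 6, 3, 15, 5, 1, 18, 10, 0, 16, 11, 13, 14, 12, 4, 7, 2, 8]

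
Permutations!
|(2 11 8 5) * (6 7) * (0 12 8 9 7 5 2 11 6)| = 9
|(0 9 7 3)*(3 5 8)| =|(0 9 7 5 8 3)| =6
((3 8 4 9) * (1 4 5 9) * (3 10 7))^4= ((1 4)(3 8 5 9 10 7))^4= (3 10 5)(7 9 8)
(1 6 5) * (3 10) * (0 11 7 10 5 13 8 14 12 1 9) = (0 11 7 10 3 5 9)(1 6 13 8 14 12) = [11, 6, 2, 5, 4, 9, 13, 10, 14, 0, 3, 7, 1, 8, 12]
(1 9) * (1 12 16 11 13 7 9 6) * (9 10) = (1 6)(7 10 9 12 16 11 13) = [0, 6, 2, 3, 4, 5, 1, 10, 8, 12, 9, 13, 16, 7, 14, 15, 11]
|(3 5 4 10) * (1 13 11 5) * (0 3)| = 8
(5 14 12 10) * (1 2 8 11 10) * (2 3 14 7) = (1 3 14 12)(2 8 11 10 5 7) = [0, 3, 8, 14, 4, 7, 6, 2, 11, 9, 5, 10, 1, 13, 12]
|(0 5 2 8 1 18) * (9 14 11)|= |(0 5 2 8 1 18)(9 14 11)|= 6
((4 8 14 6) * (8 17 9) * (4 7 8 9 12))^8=((4 17 12)(6 7 8 14))^8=(4 12 17)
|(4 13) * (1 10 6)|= 6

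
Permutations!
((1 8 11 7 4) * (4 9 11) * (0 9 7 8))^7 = ((0 9 11 8 4 1))^7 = (0 9 11 8 4 1)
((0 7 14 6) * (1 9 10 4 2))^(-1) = ((0 7 14 6)(1 9 10 4 2))^(-1) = (0 6 14 7)(1 2 4 10 9)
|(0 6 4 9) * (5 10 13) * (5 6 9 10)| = |(0 9)(4 10 13 6)| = 4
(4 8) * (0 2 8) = (0 2 8 4) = [2, 1, 8, 3, 0, 5, 6, 7, 4]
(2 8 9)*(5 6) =(2 8 9)(5 6) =[0, 1, 8, 3, 4, 6, 5, 7, 9, 2]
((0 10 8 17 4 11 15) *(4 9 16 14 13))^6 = (0 14 10 13 8 4 17 11 9 15 16)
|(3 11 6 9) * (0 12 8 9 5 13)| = 9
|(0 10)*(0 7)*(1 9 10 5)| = 6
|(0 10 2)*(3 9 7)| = 3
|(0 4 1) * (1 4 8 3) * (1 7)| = 5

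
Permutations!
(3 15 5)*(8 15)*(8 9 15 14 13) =(3 9 15 5)(8 14 13) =[0, 1, 2, 9, 4, 3, 6, 7, 14, 15, 10, 11, 12, 8, 13, 5]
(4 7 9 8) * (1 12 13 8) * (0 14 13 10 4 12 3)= [14, 3, 2, 0, 7, 5, 6, 9, 12, 1, 4, 11, 10, 8, 13]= (0 14 13 8 12 10 4 7 9 1 3)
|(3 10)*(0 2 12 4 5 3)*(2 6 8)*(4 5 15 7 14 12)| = |(0 6 8 2 4 15 7 14 12 5 3 10)| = 12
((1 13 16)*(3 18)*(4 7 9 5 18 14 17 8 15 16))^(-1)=((1 13 4 7 9 5 18 3 14 17 8 15 16))^(-1)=(1 16 15 8 17 14 3 18 5 9 7 4 13)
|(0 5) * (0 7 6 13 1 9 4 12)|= |(0 5 7 6 13 1 9 4 12)|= 9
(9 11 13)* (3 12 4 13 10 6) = (3 12 4 13 9 11 10 6) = [0, 1, 2, 12, 13, 5, 3, 7, 8, 11, 6, 10, 4, 9]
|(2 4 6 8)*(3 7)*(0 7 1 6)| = 8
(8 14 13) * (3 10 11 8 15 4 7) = [0, 1, 2, 10, 7, 5, 6, 3, 14, 9, 11, 8, 12, 15, 13, 4] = (3 10 11 8 14 13 15 4 7)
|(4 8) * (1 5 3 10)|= 4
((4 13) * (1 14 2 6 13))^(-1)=(1 4 13 6 2 14)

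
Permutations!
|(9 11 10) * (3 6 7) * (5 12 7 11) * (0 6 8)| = 10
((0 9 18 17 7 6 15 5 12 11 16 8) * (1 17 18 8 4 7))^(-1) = (18)(0 8 9)(1 17)(4 16 11 12 5 15 6 7)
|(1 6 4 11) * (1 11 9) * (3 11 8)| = 12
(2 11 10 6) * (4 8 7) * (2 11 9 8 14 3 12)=(2 9 8 7 4 14 3 12)(6 11 10)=[0, 1, 9, 12, 14, 5, 11, 4, 7, 8, 6, 10, 2, 13, 3]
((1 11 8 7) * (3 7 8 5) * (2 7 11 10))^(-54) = ((1 10 2 7)(3 11 5))^(-54) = (11)(1 2)(7 10)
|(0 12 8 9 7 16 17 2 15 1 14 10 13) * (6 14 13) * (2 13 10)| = 24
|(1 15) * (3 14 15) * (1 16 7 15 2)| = 12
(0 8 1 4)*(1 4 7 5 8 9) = [9, 7, 2, 3, 0, 8, 6, 5, 4, 1] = (0 9 1 7 5 8 4)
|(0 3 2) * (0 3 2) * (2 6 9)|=5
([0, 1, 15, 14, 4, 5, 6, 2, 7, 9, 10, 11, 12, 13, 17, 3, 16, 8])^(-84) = [0, 1, 2, 3, 4, 5, 6, 7, 8, 9, 10, 11, 12, 13, 14, 15, 16, 17]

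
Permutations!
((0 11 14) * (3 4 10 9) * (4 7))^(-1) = ((0 11 14)(3 7 4 10 9))^(-1) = (0 14 11)(3 9 10 4 7)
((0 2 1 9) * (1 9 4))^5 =(0 9 2)(1 4)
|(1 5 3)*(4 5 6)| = 5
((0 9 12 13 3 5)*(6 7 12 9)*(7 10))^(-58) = (0 3 12 10)(5 13 7 6)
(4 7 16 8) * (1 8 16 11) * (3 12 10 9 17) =[0, 8, 2, 12, 7, 5, 6, 11, 4, 17, 9, 1, 10, 13, 14, 15, 16, 3] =(1 8 4 7 11)(3 12 10 9 17)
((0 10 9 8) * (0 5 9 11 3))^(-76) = (11)(5 8 9)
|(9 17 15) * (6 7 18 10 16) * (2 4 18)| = 21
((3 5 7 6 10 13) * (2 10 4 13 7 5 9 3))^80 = (2 7 4)(6 13 10)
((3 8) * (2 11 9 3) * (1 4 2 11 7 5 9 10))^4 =((1 4 2 7 5 9 3 8 11 10))^4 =(1 5 11 2 3)(4 9 10 7 8)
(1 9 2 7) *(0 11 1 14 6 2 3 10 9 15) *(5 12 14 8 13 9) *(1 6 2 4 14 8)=(0 11 6 4 14 2 7 1 15)(3 10 5 12 8 13 9)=[11, 15, 7, 10, 14, 12, 4, 1, 13, 3, 5, 6, 8, 9, 2, 0]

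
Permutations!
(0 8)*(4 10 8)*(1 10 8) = [4, 10, 2, 3, 8, 5, 6, 7, 0, 9, 1] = (0 4 8)(1 10)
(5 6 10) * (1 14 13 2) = (1 14 13 2)(5 6 10) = [0, 14, 1, 3, 4, 6, 10, 7, 8, 9, 5, 11, 12, 2, 13]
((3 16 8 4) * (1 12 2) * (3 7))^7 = (1 12 2)(3 8 7 16 4)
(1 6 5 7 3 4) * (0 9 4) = (0 9 4 1 6 5 7 3) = [9, 6, 2, 0, 1, 7, 5, 3, 8, 4]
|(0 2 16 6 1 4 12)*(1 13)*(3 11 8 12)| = 11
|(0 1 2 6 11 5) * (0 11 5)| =|(0 1 2 6 5 11)| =6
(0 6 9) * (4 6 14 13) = [14, 1, 2, 3, 6, 5, 9, 7, 8, 0, 10, 11, 12, 4, 13] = (0 14 13 4 6 9)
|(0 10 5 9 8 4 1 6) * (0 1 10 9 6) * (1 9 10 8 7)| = |(0 10 5 6 9 7 1)(4 8)| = 14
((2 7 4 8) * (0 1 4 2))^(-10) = (0 4)(1 8)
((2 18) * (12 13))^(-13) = (2 18)(12 13)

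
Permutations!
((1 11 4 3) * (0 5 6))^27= ((0 5 6)(1 11 4 3))^27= (1 3 4 11)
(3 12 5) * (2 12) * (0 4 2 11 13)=(0 4 2 12 5 3 11 13)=[4, 1, 12, 11, 2, 3, 6, 7, 8, 9, 10, 13, 5, 0]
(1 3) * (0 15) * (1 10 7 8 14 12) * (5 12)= (0 15)(1 3 10 7 8 14 5 12)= [15, 3, 2, 10, 4, 12, 6, 8, 14, 9, 7, 11, 1, 13, 5, 0]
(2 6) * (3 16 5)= (2 6)(3 16 5)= [0, 1, 6, 16, 4, 3, 2, 7, 8, 9, 10, 11, 12, 13, 14, 15, 5]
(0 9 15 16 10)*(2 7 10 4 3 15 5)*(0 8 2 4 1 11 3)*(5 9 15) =(0 15 16 1 11 3 5 4)(2 7 10 8) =[15, 11, 7, 5, 0, 4, 6, 10, 2, 9, 8, 3, 12, 13, 14, 16, 1]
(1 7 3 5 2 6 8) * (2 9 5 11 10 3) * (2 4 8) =(1 7 4 8)(2 6)(3 11 10)(5 9) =[0, 7, 6, 11, 8, 9, 2, 4, 1, 5, 3, 10]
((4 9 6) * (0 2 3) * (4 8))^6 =((0 2 3)(4 9 6 8))^6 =(4 6)(8 9)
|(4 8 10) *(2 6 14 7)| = 12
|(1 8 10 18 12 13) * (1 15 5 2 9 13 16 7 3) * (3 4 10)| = |(1 8 3)(2 9 13 15 5)(4 10 18 12 16 7)| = 30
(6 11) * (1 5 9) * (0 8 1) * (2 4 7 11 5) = (0 8 1 2 4 7 11 6 5 9) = [8, 2, 4, 3, 7, 9, 5, 11, 1, 0, 10, 6]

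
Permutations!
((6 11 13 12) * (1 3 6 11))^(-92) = ((1 3 6)(11 13 12))^(-92) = (1 3 6)(11 13 12)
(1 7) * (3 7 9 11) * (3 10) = (1 9 11 10 3 7) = [0, 9, 2, 7, 4, 5, 6, 1, 8, 11, 3, 10]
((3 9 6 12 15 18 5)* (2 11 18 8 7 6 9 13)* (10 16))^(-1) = (2 13 3 5 18 11)(6 7 8 15 12)(10 16)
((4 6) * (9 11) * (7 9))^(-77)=((4 6)(7 9 11))^(-77)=(4 6)(7 9 11)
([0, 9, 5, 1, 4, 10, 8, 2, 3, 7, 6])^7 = [0, 8, 9, 6, 4, 7, 5, 1, 10, 3, 2]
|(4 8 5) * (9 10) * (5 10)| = |(4 8 10 9 5)| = 5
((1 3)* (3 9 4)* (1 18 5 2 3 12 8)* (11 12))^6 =(2 18)(3 5)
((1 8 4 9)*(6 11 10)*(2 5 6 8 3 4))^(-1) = ((1 3 4 9)(2 5 6 11 10 8))^(-1) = (1 9 4 3)(2 8 10 11 6 5)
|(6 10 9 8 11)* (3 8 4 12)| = |(3 8 11 6 10 9 4 12)| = 8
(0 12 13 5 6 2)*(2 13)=[12, 1, 0, 3, 4, 6, 13, 7, 8, 9, 10, 11, 2, 5]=(0 12 2)(5 6 13)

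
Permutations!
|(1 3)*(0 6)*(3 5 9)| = 4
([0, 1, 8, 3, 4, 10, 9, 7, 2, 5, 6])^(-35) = (2 8)(5 10 6 9)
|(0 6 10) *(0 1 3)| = 5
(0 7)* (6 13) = (0 7)(6 13) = [7, 1, 2, 3, 4, 5, 13, 0, 8, 9, 10, 11, 12, 6]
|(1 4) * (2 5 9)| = 6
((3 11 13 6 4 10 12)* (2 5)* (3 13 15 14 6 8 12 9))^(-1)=((2 5)(3 11 15 14 6 4 10 9)(8 12 13))^(-1)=(2 5)(3 9 10 4 6 14 15 11)(8 13 12)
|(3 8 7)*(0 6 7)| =|(0 6 7 3 8)| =5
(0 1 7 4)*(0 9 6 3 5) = (0 1 7 4 9 6 3 5) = [1, 7, 2, 5, 9, 0, 3, 4, 8, 6]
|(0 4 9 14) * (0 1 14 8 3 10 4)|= 10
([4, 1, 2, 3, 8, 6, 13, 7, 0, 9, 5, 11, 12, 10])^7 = (0 4 8)(5 10 13 6)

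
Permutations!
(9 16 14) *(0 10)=(0 10)(9 16 14)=[10, 1, 2, 3, 4, 5, 6, 7, 8, 16, 0, 11, 12, 13, 9, 15, 14]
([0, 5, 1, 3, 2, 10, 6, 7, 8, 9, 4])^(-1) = (1 2 4 10 5)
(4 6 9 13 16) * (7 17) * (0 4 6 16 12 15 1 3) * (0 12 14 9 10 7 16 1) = (0 4 1 3 12 15)(6 10 7 17 16)(9 13 14) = [4, 3, 2, 12, 1, 5, 10, 17, 8, 13, 7, 11, 15, 14, 9, 0, 6, 16]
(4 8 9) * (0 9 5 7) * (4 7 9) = (0 4 8 5 9 7) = [4, 1, 2, 3, 8, 9, 6, 0, 5, 7]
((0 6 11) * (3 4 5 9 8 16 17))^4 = (0 6 11)(3 8 4 16 5 17 9)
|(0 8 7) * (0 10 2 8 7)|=5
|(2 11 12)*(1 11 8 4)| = 6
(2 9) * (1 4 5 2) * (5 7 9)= (1 4 7 9)(2 5)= [0, 4, 5, 3, 7, 2, 6, 9, 8, 1]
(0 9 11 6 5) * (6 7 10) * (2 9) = (0 2 9 11 7 10 6 5) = [2, 1, 9, 3, 4, 0, 5, 10, 8, 11, 6, 7]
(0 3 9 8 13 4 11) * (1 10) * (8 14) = (0 3 9 14 8 13 4 11)(1 10) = [3, 10, 2, 9, 11, 5, 6, 7, 13, 14, 1, 0, 12, 4, 8]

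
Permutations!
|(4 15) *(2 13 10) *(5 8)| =|(2 13 10)(4 15)(5 8)| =6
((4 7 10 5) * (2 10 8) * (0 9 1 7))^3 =(0 7 10)(1 2 4)(5 9 8)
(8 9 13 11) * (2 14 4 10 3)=(2 14 4 10 3)(8 9 13 11)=[0, 1, 14, 2, 10, 5, 6, 7, 9, 13, 3, 8, 12, 11, 4]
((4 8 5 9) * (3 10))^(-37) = (3 10)(4 9 5 8)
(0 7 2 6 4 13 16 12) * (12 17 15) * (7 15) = (0 15 12)(2 6 4 13 16 17 7) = [15, 1, 6, 3, 13, 5, 4, 2, 8, 9, 10, 11, 0, 16, 14, 12, 17, 7]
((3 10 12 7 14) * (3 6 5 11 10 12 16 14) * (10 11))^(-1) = (3 7 12)(5 6 14 16 10)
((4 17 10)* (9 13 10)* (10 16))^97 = (4 17 9 13 16 10)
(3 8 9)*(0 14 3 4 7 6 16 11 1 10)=(0 14 3 8 9 4 7 6 16 11 1 10)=[14, 10, 2, 8, 7, 5, 16, 6, 9, 4, 0, 1, 12, 13, 3, 15, 11]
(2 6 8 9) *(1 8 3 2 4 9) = (1 8)(2 6 3)(4 9) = [0, 8, 6, 2, 9, 5, 3, 7, 1, 4]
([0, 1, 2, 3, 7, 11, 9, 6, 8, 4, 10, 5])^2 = [0, 1, 2, 3, 6, 5, 4, 9, 8, 7, 10, 11]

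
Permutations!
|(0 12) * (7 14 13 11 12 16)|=|(0 16 7 14 13 11 12)|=7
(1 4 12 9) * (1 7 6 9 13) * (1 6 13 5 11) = (1 4 12 5 11)(6 9 7 13) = [0, 4, 2, 3, 12, 11, 9, 13, 8, 7, 10, 1, 5, 6]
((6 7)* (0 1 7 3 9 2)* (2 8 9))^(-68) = (9)(0 3 7)(1 2 6)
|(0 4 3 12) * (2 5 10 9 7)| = 20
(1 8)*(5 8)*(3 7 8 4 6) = (1 5 4 6 3 7 8) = [0, 5, 2, 7, 6, 4, 3, 8, 1]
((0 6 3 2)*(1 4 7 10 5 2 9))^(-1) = (0 2 5 10 7 4 1 9 3 6)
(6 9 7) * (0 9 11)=(0 9 7 6 11)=[9, 1, 2, 3, 4, 5, 11, 6, 8, 7, 10, 0]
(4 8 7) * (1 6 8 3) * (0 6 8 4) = (0 6 4 3 1 8 7) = [6, 8, 2, 1, 3, 5, 4, 0, 7]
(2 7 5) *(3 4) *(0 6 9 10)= (0 6 9 10)(2 7 5)(3 4)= [6, 1, 7, 4, 3, 2, 9, 5, 8, 10, 0]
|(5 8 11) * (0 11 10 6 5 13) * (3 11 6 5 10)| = 8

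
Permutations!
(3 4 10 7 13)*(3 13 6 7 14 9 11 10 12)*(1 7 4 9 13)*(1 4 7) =(3 9 11 10 14 13 4 12)(6 7) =[0, 1, 2, 9, 12, 5, 7, 6, 8, 11, 14, 10, 3, 4, 13]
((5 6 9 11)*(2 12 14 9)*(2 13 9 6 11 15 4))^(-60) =(2 13)(4 6)(9 12)(14 15)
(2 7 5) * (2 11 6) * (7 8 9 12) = (2 8 9 12 7 5 11 6) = [0, 1, 8, 3, 4, 11, 2, 5, 9, 12, 10, 6, 7]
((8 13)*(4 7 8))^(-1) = (4 13 8 7)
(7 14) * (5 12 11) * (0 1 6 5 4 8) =[1, 6, 2, 3, 8, 12, 5, 14, 0, 9, 10, 4, 11, 13, 7] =(0 1 6 5 12 11 4 8)(7 14)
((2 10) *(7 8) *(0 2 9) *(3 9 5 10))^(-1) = (0 9 3 2)(5 10)(7 8)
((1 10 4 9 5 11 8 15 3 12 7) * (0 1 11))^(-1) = (0 5 9 4 10 1)(3 15 8 11 7 12)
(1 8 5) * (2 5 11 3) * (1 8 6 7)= (1 6 7)(2 5 8 11 3)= [0, 6, 5, 2, 4, 8, 7, 1, 11, 9, 10, 3]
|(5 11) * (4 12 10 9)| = 4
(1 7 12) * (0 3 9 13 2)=(0 3 9 13 2)(1 7 12)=[3, 7, 0, 9, 4, 5, 6, 12, 8, 13, 10, 11, 1, 2]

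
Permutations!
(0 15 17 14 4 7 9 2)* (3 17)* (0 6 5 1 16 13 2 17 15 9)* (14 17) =[9, 16, 6, 15, 7, 1, 5, 0, 8, 14, 10, 11, 12, 2, 4, 3, 13, 17] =(17)(0 9 14 4 7)(1 16 13 2 6 5)(3 15)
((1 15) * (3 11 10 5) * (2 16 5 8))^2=((1 15)(2 16 5 3 11 10 8))^2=(2 5 11 8 16 3 10)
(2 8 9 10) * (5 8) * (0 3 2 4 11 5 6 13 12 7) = (0 3 2 6 13 12 7)(4 11 5 8 9 10) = [3, 1, 6, 2, 11, 8, 13, 0, 9, 10, 4, 5, 7, 12]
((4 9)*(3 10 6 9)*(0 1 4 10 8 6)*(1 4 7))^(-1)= (0 10 9 6 8 3 4)(1 7)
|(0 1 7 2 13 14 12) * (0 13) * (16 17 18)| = |(0 1 7 2)(12 13 14)(16 17 18)| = 12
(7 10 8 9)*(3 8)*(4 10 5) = (3 8 9 7 5 4 10) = [0, 1, 2, 8, 10, 4, 6, 5, 9, 7, 3]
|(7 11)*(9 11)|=|(7 9 11)|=3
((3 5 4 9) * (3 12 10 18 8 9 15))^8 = ((3 5 4 15)(8 9 12 10 18))^8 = (8 10 9 18 12)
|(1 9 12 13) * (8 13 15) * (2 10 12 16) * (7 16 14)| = 11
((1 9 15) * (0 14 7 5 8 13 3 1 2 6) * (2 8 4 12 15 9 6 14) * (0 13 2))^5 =(1 6 13 3)(2 12 7 8 4 14 15 5)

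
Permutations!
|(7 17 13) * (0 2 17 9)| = 6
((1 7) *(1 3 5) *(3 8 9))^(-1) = ((1 7 8 9 3 5))^(-1) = (1 5 3 9 8 7)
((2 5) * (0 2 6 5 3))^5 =(0 3 2)(5 6)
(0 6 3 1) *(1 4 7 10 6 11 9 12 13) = (0 11 9 12 13 1)(3 4 7 10 6) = [11, 0, 2, 4, 7, 5, 3, 10, 8, 12, 6, 9, 13, 1]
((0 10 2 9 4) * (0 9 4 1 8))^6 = (0 8 1 9 4 2 10)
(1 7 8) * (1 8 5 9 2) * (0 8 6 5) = [8, 7, 1, 3, 4, 9, 5, 0, 6, 2] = (0 8 6 5 9 2 1 7)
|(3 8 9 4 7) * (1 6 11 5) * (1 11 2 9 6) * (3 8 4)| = |(2 9 3 4 7 8 6)(5 11)| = 14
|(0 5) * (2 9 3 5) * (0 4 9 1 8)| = |(0 2 1 8)(3 5 4 9)| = 4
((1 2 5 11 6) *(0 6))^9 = ((0 6 1 2 5 11))^9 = (0 2)(1 11)(5 6)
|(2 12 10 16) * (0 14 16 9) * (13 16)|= |(0 14 13 16 2 12 10 9)|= 8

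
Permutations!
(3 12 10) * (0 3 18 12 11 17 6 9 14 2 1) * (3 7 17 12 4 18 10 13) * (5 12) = (0 7 17 6 9 14 2 1)(3 11 5 12 13)(4 18) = [7, 0, 1, 11, 18, 12, 9, 17, 8, 14, 10, 5, 13, 3, 2, 15, 16, 6, 4]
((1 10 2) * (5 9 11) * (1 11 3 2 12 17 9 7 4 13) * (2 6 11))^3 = ((1 10 12 17 9 3 6 11 5 7 4 13))^3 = (1 17 6 7)(3 5 13 12)(4 10 9 11)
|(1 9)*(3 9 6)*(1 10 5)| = 6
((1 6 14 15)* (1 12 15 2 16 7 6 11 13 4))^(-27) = (1 11 13 4)(2 6 16 14 7)(12 15)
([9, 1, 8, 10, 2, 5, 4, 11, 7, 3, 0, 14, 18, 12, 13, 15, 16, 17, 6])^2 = (0 3)(2 7 14 12 6)(4 8 11 13 18)(9 10)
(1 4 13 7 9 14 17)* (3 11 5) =(1 4 13 7 9 14 17)(3 11 5) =[0, 4, 2, 11, 13, 3, 6, 9, 8, 14, 10, 5, 12, 7, 17, 15, 16, 1]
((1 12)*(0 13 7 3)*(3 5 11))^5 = ((0 13 7 5 11 3)(1 12))^5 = (0 3 11 5 7 13)(1 12)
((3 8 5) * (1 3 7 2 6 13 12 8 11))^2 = (1 11 3)(2 13 8 7 6 12 5) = ((1 3 11)(2 6 13 12 8 5 7))^2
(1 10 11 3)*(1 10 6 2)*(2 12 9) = (1 6 12 9 2)(3 10 11) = [0, 6, 1, 10, 4, 5, 12, 7, 8, 2, 11, 3, 9]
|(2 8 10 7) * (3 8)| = |(2 3 8 10 7)| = 5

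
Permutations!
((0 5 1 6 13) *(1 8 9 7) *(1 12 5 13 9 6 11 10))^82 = ((0 13)(1 11 10)(5 8 6 9 7 12))^82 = (13)(1 11 10)(5 7 6)(8 12 9)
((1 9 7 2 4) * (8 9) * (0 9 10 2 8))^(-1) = (0 1 4 2 10 8 7 9)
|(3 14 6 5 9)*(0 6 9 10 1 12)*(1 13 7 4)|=9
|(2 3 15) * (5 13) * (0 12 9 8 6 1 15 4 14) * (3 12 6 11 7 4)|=|(0 6 1 15 2 12 9 8 11 7 4 14)(5 13)|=12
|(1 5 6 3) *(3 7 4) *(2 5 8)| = 8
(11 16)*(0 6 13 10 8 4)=(0 6 13 10 8 4)(11 16)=[6, 1, 2, 3, 0, 5, 13, 7, 4, 9, 8, 16, 12, 10, 14, 15, 11]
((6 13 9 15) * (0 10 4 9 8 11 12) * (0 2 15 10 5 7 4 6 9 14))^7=((0 5 7 4 14)(2 15 9 10 6 13 8 11 12))^7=(0 7 14 5 4)(2 11 13 10 15 12 8 6 9)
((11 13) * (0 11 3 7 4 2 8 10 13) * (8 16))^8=((0 11)(2 16 8 10 13 3 7 4))^8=(16)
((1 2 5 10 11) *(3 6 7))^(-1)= (1 11 10 5 2)(3 7 6)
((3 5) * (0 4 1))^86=((0 4 1)(3 5))^86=(5)(0 1 4)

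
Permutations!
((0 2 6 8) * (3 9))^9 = (0 2 6 8)(3 9)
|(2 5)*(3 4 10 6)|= |(2 5)(3 4 10 6)|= 4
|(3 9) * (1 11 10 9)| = |(1 11 10 9 3)| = 5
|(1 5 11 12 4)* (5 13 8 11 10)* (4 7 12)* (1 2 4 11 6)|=4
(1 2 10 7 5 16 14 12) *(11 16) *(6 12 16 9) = (1 2 10 7 5 11 9 6 12)(14 16) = [0, 2, 10, 3, 4, 11, 12, 5, 8, 6, 7, 9, 1, 13, 16, 15, 14]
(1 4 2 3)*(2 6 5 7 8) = (1 4 6 5 7 8 2 3) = [0, 4, 3, 1, 6, 7, 5, 8, 2]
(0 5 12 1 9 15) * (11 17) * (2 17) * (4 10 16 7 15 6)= [5, 9, 17, 3, 10, 12, 4, 15, 8, 6, 16, 2, 1, 13, 14, 0, 7, 11]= (0 5 12 1 9 6 4 10 16 7 15)(2 17 11)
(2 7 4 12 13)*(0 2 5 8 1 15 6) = (0 2 7 4 12 13 5 8 1 15 6) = [2, 15, 7, 3, 12, 8, 0, 4, 1, 9, 10, 11, 13, 5, 14, 6]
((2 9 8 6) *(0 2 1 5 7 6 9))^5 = ((0 2)(1 5 7 6)(8 9))^5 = (0 2)(1 5 7 6)(8 9)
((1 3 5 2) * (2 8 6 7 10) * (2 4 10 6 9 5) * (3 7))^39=((1 7 6 3 2)(4 10)(5 8 9))^39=(1 2 3 6 7)(4 10)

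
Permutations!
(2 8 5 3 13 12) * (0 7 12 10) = (0 7 12 2 8 5 3 13 10) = [7, 1, 8, 13, 4, 3, 6, 12, 5, 9, 0, 11, 2, 10]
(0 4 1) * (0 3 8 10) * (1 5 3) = (0 4 5 3 8 10) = [4, 1, 2, 8, 5, 3, 6, 7, 10, 9, 0]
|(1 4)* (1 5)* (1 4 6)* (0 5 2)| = 4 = |(0 5 4 2)(1 6)|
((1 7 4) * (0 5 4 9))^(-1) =((0 5 4 1 7 9))^(-1) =(0 9 7 1 4 5)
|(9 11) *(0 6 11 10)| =|(0 6 11 9 10)| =5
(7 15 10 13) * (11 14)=[0, 1, 2, 3, 4, 5, 6, 15, 8, 9, 13, 14, 12, 7, 11, 10]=(7 15 10 13)(11 14)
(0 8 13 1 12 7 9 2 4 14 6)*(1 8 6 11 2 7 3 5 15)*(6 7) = (0 7 9 6)(1 12 3 5 15)(2 4 14 11)(8 13) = [7, 12, 4, 5, 14, 15, 0, 9, 13, 6, 10, 2, 3, 8, 11, 1]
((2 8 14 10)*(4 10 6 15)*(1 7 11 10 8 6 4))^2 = (1 11 2 15 7 10 6)(4 14 8)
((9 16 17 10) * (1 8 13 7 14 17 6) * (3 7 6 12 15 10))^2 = ((1 8 13 6)(3 7 14 17)(9 16 12 15 10))^2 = (1 13)(3 14)(6 8)(7 17)(9 12 10 16 15)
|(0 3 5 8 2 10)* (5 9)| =|(0 3 9 5 8 2 10)| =7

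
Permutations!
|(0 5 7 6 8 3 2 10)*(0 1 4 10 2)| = 6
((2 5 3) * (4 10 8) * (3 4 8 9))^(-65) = ((2 5 4 10 9 3))^(-65) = (2 5 4 10 9 3)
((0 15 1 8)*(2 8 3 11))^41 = (0 8 2 11 3 1 15)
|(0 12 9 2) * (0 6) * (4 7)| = 10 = |(0 12 9 2 6)(4 7)|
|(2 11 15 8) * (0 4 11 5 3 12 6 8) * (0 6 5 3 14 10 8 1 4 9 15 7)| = 56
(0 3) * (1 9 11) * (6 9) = (0 3)(1 6 9 11) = [3, 6, 2, 0, 4, 5, 9, 7, 8, 11, 10, 1]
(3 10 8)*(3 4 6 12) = (3 10 8 4 6 12) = [0, 1, 2, 10, 6, 5, 12, 7, 4, 9, 8, 11, 3]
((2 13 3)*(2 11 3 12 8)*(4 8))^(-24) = (2 13 12 4 8)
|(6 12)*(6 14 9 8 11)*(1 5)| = 6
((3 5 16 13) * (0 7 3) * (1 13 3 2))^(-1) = (0 13 1 2 7)(3 16 5) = ((0 7 2 1 13)(3 5 16))^(-1)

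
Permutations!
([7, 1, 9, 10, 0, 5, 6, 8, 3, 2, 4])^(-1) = (0 4 10 3 8 7)(2 9)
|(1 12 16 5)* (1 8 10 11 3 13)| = 9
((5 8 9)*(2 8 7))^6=((2 8 9 5 7))^6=(2 8 9 5 7)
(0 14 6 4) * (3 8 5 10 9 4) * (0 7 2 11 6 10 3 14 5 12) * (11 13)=(0 5 3 8 12)(2 13 11 6 14 10 9 4 7)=[5, 1, 13, 8, 7, 3, 14, 2, 12, 4, 9, 6, 0, 11, 10]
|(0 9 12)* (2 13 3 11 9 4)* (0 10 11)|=20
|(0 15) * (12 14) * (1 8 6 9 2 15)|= |(0 1 8 6 9 2 15)(12 14)|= 14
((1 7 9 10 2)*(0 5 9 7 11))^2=((0 5 9 10 2 1 11))^2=(0 9 2 11 5 10 1)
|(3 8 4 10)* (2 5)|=|(2 5)(3 8 4 10)|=4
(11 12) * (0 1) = (0 1)(11 12) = [1, 0, 2, 3, 4, 5, 6, 7, 8, 9, 10, 12, 11]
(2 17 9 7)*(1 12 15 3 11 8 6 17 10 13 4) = (1 12 15 3 11 8 6 17 9 7 2 10 13 4) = [0, 12, 10, 11, 1, 5, 17, 2, 6, 7, 13, 8, 15, 4, 14, 3, 16, 9]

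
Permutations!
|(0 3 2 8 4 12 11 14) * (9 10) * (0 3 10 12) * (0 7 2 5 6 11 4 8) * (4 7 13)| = 30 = |(0 10 9 12 7 2)(3 5 6 11 14)(4 13)|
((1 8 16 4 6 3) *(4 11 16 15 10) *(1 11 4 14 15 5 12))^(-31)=((1 8 5 12)(3 11 16 4 6)(10 14 15))^(-31)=(1 8 5 12)(3 6 4 16 11)(10 15 14)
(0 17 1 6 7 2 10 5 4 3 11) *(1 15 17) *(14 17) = (0 1 6 7 2 10 5 4 3 11)(14 17 15) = [1, 6, 10, 11, 3, 4, 7, 2, 8, 9, 5, 0, 12, 13, 17, 14, 16, 15]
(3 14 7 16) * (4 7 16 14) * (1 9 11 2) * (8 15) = [0, 9, 1, 4, 7, 5, 6, 14, 15, 11, 10, 2, 12, 13, 16, 8, 3] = (1 9 11 2)(3 4 7 14 16)(8 15)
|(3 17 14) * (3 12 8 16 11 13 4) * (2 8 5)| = 11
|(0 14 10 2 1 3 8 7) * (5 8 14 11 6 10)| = |(0 11 6 10 2 1 3 14 5 8 7)| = 11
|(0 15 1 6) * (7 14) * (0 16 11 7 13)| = |(0 15 1 6 16 11 7 14 13)| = 9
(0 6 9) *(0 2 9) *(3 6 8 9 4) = [8, 1, 4, 6, 3, 5, 0, 7, 9, 2] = (0 8 9 2 4 3 6)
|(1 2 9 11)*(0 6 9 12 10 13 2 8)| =|(0 6 9 11 1 8)(2 12 10 13)| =12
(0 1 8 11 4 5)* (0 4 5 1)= (1 8 11 5 4)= [0, 8, 2, 3, 1, 4, 6, 7, 11, 9, 10, 5]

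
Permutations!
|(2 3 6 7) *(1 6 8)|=6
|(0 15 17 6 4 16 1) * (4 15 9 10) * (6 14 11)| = 30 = |(0 9 10 4 16 1)(6 15 17 14 11)|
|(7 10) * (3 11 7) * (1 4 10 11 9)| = |(1 4 10 3 9)(7 11)| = 10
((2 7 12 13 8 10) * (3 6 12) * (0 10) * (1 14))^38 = (14)(0 2 3 12 8 10 7 6 13)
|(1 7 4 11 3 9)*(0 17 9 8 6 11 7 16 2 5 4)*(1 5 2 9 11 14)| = |(0 17 11 3 8 6 14 1 16 9 5 4 7)| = 13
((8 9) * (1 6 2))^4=(9)(1 6 2)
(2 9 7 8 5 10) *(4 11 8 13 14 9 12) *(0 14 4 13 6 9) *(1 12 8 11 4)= (0 14)(1 12 13)(2 8 5 10)(6 9 7)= [14, 12, 8, 3, 4, 10, 9, 6, 5, 7, 2, 11, 13, 1, 0]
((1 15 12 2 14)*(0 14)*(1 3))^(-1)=(0 2 12 15 1 3 14)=((0 14 3 1 15 12 2))^(-1)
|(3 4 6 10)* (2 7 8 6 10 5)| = 15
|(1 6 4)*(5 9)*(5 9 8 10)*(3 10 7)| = 15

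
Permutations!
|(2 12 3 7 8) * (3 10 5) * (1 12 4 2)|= |(1 12 10 5 3 7 8)(2 4)|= 14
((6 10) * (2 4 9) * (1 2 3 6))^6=(1 10 6 3 9 4 2)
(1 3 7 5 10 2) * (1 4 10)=[0, 3, 4, 7, 10, 1, 6, 5, 8, 9, 2]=(1 3 7 5)(2 4 10)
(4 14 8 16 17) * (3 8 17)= (3 8 16)(4 14 17)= [0, 1, 2, 8, 14, 5, 6, 7, 16, 9, 10, 11, 12, 13, 17, 15, 3, 4]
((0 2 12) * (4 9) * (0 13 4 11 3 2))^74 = ((2 12 13 4 9 11 3))^74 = (2 9 12 11 13 3 4)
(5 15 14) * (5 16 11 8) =(5 15 14 16 11 8) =[0, 1, 2, 3, 4, 15, 6, 7, 5, 9, 10, 8, 12, 13, 16, 14, 11]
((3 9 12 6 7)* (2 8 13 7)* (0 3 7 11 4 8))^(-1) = (0 2 6 12 9 3)(4 11 13 8)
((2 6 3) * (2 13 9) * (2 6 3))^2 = (2 13 6 3 9)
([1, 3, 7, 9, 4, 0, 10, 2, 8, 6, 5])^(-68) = [3, 9, 2, 6, 4, 1, 5, 7, 8, 10, 0]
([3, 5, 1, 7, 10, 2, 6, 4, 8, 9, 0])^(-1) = [10, 2, 5, 0, 7, 1, 6, 3, 8, 9, 4]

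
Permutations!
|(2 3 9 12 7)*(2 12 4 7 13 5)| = |(2 3 9 4 7 12 13 5)| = 8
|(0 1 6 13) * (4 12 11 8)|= 4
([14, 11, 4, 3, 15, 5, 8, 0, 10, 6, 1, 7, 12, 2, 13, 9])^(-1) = [7, 10, 13, 3, 2, 5, 9, 11, 6, 15, 8, 1, 12, 14, 0, 4]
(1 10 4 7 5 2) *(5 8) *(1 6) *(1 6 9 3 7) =(1 10 4)(2 9 3 7 8 5) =[0, 10, 9, 7, 1, 2, 6, 8, 5, 3, 4]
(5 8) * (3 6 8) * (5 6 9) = (3 9 5)(6 8) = [0, 1, 2, 9, 4, 3, 8, 7, 6, 5]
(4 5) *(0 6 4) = [6, 1, 2, 3, 5, 0, 4] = (0 6 4 5)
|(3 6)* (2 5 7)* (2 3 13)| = 6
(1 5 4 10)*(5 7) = (1 7 5 4 10) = [0, 7, 2, 3, 10, 4, 6, 5, 8, 9, 1]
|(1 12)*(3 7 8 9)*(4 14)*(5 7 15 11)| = 14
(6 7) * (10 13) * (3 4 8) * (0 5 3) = [5, 1, 2, 4, 8, 3, 7, 6, 0, 9, 13, 11, 12, 10] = (0 5 3 4 8)(6 7)(10 13)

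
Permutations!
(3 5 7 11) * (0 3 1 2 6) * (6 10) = [3, 2, 10, 5, 4, 7, 0, 11, 8, 9, 6, 1] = (0 3 5 7 11 1 2 10 6)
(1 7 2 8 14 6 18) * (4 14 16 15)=[0, 7, 8, 3, 14, 5, 18, 2, 16, 9, 10, 11, 12, 13, 6, 4, 15, 17, 1]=(1 7 2 8 16 15 4 14 6 18)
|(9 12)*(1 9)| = |(1 9 12)| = 3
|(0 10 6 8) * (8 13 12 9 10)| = 10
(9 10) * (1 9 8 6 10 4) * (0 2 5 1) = (0 2 5 1 9 4)(6 10 8) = [2, 9, 5, 3, 0, 1, 10, 7, 6, 4, 8]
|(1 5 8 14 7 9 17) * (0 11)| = 14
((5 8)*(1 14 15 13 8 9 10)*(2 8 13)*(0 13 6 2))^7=(0 10 2 15 9 6 14 5 13 1 8)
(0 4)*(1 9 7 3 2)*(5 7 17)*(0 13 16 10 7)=(0 4 13 16 10 7 3 2 1 9 17 5)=[4, 9, 1, 2, 13, 0, 6, 3, 8, 17, 7, 11, 12, 16, 14, 15, 10, 5]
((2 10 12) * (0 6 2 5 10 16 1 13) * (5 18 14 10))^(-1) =(0 13 1 16 2 6)(10 14 18 12)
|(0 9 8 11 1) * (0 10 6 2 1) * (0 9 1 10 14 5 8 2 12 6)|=|(0 1 14 5 8 11 9 2 10)(6 12)|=18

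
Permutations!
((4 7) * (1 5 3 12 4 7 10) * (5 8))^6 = (1 10 4 12 3 5 8)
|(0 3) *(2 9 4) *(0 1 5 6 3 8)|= |(0 8)(1 5 6 3)(2 9 4)|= 12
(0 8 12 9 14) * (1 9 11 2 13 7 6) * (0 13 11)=[8, 9, 11, 3, 4, 5, 1, 6, 12, 14, 10, 2, 0, 7, 13]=(0 8 12)(1 9 14 13 7 6)(2 11)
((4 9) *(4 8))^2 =(4 8 9)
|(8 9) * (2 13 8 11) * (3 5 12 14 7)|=|(2 13 8 9 11)(3 5 12 14 7)|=5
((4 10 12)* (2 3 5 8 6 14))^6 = ((2 3 5 8 6 14)(4 10 12))^6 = (14)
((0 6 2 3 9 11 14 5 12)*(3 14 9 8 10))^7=(0 6 2 14 5 12)(3 8 10)(9 11)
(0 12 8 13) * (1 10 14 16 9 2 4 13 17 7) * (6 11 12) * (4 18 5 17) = [6, 10, 18, 3, 13, 17, 11, 1, 4, 2, 14, 12, 8, 0, 16, 15, 9, 7, 5] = (0 6 11 12 8 4 13)(1 10 14 16 9 2 18 5 17 7)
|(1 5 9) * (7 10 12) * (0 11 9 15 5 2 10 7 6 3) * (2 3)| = 20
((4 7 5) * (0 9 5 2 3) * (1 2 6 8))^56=((0 9 5 4 7 6 8 1 2 3))^56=(0 8 5 2 7)(1 4 3 6 9)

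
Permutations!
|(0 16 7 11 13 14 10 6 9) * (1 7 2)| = |(0 16 2 1 7 11 13 14 10 6 9)| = 11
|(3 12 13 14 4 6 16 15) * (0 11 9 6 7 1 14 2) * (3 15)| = 36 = |(0 11 9 6 16 3 12 13 2)(1 14 4 7)|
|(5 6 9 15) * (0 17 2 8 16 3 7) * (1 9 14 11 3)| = 14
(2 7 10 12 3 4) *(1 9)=(1 9)(2 7 10 12 3 4)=[0, 9, 7, 4, 2, 5, 6, 10, 8, 1, 12, 11, 3]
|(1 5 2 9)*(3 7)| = 4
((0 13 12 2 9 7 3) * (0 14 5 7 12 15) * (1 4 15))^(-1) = ((0 13 1 4 15)(2 9 12)(3 14 5 7))^(-1) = (0 15 4 1 13)(2 12 9)(3 7 5 14)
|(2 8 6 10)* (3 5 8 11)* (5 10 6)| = 4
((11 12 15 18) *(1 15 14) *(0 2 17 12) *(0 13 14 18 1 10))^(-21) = (0 13 12)(1 15)(2 14 18)(10 11 17)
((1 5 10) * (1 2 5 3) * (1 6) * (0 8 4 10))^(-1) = (0 5 2 10 4 8)(1 6 3)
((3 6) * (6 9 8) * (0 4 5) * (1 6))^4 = ((0 4 5)(1 6 3 9 8))^4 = (0 4 5)(1 8 9 3 6)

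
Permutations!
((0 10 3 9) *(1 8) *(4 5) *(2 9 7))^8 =(0 3 2)(7 9 10)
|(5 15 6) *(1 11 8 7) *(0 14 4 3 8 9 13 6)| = 13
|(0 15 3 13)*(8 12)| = |(0 15 3 13)(8 12)| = 4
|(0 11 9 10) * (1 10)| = 5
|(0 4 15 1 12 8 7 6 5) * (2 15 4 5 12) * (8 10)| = 30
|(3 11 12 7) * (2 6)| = 4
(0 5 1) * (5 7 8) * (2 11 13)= (0 7 8 5 1)(2 11 13)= [7, 0, 11, 3, 4, 1, 6, 8, 5, 9, 10, 13, 12, 2]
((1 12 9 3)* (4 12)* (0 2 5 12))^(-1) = (0 4 1 3 9 12 5 2)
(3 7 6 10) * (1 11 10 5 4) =[0, 11, 2, 7, 1, 4, 5, 6, 8, 9, 3, 10] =(1 11 10 3 7 6 5 4)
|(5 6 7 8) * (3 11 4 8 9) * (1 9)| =|(1 9 3 11 4 8 5 6 7)| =9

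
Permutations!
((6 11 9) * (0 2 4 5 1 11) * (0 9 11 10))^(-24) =(11)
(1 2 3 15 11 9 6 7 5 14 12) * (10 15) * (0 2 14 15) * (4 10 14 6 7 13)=(0 2 3 14 12 1 6 13 4 10)(5 15 11 9 7)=[2, 6, 3, 14, 10, 15, 13, 5, 8, 7, 0, 9, 1, 4, 12, 11]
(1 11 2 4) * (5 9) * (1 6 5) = [0, 11, 4, 3, 6, 9, 5, 7, 8, 1, 10, 2] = (1 11 2 4 6 5 9)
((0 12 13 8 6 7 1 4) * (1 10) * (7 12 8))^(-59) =((0 8 6 12 13 7 10 1 4))^(-59) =(0 13 4 12 1 6 10 8 7)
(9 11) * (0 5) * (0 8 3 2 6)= (0 5 8 3 2 6)(9 11)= [5, 1, 6, 2, 4, 8, 0, 7, 3, 11, 10, 9]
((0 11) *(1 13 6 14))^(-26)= ((0 11)(1 13 6 14))^(-26)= (1 6)(13 14)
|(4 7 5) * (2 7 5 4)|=4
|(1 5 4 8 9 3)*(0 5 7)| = |(0 5 4 8 9 3 1 7)| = 8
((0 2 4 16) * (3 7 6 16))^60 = ((0 2 4 3 7 6 16))^60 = (0 7 2 6 4 16 3)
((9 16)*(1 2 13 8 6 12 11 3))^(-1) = (1 3 11 12 6 8 13 2)(9 16)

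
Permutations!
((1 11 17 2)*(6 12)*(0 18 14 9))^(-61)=((0 18 14 9)(1 11 17 2)(6 12))^(-61)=(0 9 14 18)(1 2 17 11)(6 12)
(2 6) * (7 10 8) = (2 6)(7 10 8) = [0, 1, 6, 3, 4, 5, 2, 10, 7, 9, 8]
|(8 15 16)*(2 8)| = |(2 8 15 16)| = 4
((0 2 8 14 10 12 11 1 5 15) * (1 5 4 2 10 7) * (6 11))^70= ((0 10 12 6 11 5 15)(1 4 2 8 14 7))^70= (15)(1 14 2)(4 7 8)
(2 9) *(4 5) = (2 9)(4 5) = [0, 1, 9, 3, 5, 4, 6, 7, 8, 2]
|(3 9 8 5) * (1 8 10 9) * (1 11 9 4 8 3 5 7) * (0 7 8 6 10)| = 6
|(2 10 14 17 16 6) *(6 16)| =5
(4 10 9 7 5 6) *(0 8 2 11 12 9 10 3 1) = (0 8 2 11 12 9 7 5 6 4 3 1) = [8, 0, 11, 1, 3, 6, 4, 5, 2, 7, 10, 12, 9]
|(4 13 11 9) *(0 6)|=4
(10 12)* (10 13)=(10 12 13)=[0, 1, 2, 3, 4, 5, 6, 7, 8, 9, 12, 11, 13, 10]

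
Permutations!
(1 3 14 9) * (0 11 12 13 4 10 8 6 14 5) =(0 11 12 13 4 10 8 6 14 9 1 3 5) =[11, 3, 2, 5, 10, 0, 14, 7, 6, 1, 8, 12, 13, 4, 9]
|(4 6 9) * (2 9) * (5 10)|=4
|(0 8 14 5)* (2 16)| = 4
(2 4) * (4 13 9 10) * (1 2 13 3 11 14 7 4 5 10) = (1 2 3 11 14 7 4 13 9)(5 10) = [0, 2, 3, 11, 13, 10, 6, 4, 8, 1, 5, 14, 12, 9, 7]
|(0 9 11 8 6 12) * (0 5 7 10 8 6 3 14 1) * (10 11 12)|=12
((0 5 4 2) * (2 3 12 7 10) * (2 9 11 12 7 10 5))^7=((0 2)(3 7 5 4)(9 11 12 10))^7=(0 2)(3 4 5 7)(9 10 12 11)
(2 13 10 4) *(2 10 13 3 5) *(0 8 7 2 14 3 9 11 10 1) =(0 8 7 2 9 11 10 4 1)(3 5 14) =[8, 0, 9, 5, 1, 14, 6, 2, 7, 11, 4, 10, 12, 13, 3]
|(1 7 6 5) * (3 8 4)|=|(1 7 6 5)(3 8 4)|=12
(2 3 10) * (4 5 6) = (2 3 10)(4 5 6) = [0, 1, 3, 10, 5, 6, 4, 7, 8, 9, 2]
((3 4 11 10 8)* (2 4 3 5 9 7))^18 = (2 11 8 9)(4 10 5 7)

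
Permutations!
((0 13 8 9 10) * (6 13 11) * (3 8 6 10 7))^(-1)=(0 10 11)(3 7 9 8)(6 13)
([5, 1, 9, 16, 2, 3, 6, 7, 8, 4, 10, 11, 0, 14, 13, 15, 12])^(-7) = (0 16 5 12 3)(2 4 9)(13 14)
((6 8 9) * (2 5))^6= (9)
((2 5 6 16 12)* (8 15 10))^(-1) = ((2 5 6 16 12)(8 15 10))^(-1) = (2 12 16 6 5)(8 10 15)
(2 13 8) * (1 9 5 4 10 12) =(1 9 5 4 10 12)(2 13 8) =[0, 9, 13, 3, 10, 4, 6, 7, 2, 5, 12, 11, 1, 8]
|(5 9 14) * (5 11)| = 4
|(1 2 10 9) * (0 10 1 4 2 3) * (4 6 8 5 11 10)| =|(0 4 2 1 3)(5 11 10 9 6 8)| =30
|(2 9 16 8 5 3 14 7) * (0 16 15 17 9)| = 24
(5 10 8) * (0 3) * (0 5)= [3, 1, 2, 5, 4, 10, 6, 7, 0, 9, 8]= (0 3 5 10 8)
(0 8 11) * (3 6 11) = (0 8 3 6 11) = [8, 1, 2, 6, 4, 5, 11, 7, 3, 9, 10, 0]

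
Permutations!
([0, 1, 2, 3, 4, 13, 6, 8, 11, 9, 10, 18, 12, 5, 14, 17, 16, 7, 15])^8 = (7 11 15)(8 18 17)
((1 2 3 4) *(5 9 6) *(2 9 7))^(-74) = ((1 9 6 5 7 2 3 4))^(-74) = (1 3 7 6)(2 5 9 4)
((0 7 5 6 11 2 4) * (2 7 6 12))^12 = (0 5)(2 11)(4 7)(6 12)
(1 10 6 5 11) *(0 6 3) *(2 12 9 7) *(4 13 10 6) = (0 4 13 10 3)(1 6 5 11)(2 12 9 7) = [4, 6, 12, 0, 13, 11, 5, 2, 8, 7, 3, 1, 9, 10]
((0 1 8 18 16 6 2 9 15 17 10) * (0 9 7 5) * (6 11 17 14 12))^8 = ((0 1 8 18 16 11 17 10 9 15 14 12 6 2 7 5))^8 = (0 9)(1 15)(2 11)(5 10)(6 16)(7 17)(8 14)(12 18)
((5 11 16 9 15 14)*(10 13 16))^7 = ((5 11 10 13 16 9 15 14))^7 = (5 14 15 9 16 13 10 11)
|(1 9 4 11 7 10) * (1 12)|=|(1 9 4 11 7 10 12)|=7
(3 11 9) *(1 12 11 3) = (1 12 11 9) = [0, 12, 2, 3, 4, 5, 6, 7, 8, 1, 10, 9, 11]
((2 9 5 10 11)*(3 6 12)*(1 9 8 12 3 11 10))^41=((1 9 5)(2 8 12 11)(3 6))^41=(1 5 9)(2 8 12 11)(3 6)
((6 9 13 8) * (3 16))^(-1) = (3 16)(6 8 13 9)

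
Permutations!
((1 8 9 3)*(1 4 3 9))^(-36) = (9)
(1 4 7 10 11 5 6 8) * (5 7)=(1 4 5 6 8)(7 10 11)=[0, 4, 2, 3, 5, 6, 8, 10, 1, 9, 11, 7]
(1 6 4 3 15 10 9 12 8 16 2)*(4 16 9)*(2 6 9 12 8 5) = (1 9 8 12 5 2)(3 15 10 4)(6 16) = [0, 9, 1, 15, 3, 2, 16, 7, 12, 8, 4, 11, 5, 13, 14, 10, 6]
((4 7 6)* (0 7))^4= (7)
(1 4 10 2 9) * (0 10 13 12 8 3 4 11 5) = (0 10 2 9 1 11 5)(3 4 13 12 8) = [10, 11, 9, 4, 13, 0, 6, 7, 3, 1, 2, 5, 8, 12]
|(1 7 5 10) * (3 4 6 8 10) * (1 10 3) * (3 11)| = |(1 7 5)(3 4 6 8 11)| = 15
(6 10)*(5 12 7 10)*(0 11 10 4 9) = (0 11 10 6 5 12 7 4 9) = [11, 1, 2, 3, 9, 12, 5, 4, 8, 0, 6, 10, 7]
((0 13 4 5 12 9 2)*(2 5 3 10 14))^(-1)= ((0 13 4 3 10 14 2)(5 12 9))^(-1)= (0 2 14 10 3 4 13)(5 9 12)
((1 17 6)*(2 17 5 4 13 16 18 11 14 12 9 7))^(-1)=((1 5 4 13 16 18 11 14 12 9 7 2 17 6))^(-1)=(1 6 17 2 7 9 12 14 11 18 16 13 4 5)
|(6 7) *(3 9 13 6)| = |(3 9 13 6 7)| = 5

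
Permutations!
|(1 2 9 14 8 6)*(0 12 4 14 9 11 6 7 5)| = 28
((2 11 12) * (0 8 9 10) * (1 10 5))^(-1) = ((0 8 9 5 1 10)(2 11 12))^(-1) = (0 10 1 5 9 8)(2 12 11)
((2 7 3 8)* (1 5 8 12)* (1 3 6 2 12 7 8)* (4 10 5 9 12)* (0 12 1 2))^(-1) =((0 12 3 7 6)(1 9)(2 8 4 10 5))^(-1) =(0 6 7 3 12)(1 9)(2 5 10 4 8)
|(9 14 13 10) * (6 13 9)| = |(6 13 10)(9 14)| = 6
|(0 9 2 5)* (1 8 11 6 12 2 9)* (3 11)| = 9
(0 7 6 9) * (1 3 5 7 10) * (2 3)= (0 10 1 2 3 5 7 6 9)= [10, 2, 3, 5, 4, 7, 9, 6, 8, 0, 1]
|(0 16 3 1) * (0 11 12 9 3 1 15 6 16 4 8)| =24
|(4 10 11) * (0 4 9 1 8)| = 7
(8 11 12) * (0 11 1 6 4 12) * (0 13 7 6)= (0 11 13 7 6 4 12 8 1)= [11, 0, 2, 3, 12, 5, 4, 6, 1, 9, 10, 13, 8, 7]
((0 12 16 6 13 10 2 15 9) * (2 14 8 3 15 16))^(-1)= (0 9 15 3 8 14 10 13 6 16 2 12)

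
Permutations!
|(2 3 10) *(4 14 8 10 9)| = 7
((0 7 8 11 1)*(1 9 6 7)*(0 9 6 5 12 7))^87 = ((0 1 9 5 12 7 8 11 6))^87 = (0 8 5)(1 11 12)(6 7 9)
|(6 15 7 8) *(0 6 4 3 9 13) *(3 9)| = |(0 6 15 7 8 4 9 13)| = 8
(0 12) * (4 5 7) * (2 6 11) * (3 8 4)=(0 12)(2 6 11)(3 8 4 5 7)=[12, 1, 6, 8, 5, 7, 11, 3, 4, 9, 10, 2, 0]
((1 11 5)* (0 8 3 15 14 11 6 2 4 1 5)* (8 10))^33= (0 14 3 10 11 15 8)(1 6 2 4)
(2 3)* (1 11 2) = (1 11 2 3) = [0, 11, 3, 1, 4, 5, 6, 7, 8, 9, 10, 2]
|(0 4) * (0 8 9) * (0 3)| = 5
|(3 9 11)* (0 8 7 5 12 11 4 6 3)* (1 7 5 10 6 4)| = |(0 8 5 12 11)(1 7 10 6 3 9)| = 30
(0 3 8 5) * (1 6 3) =(0 1 6 3 8 5) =[1, 6, 2, 8, 4, 0, 3, 7, 5]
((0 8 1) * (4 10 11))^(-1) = (0 1 8)(4 11 10)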